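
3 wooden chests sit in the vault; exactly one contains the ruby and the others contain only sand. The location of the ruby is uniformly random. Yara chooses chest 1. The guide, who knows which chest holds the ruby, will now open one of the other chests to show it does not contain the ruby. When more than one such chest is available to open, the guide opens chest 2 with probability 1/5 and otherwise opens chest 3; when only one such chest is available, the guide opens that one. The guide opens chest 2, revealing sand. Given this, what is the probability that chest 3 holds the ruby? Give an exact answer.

5/6

Apply Bayes' rule, conditioning on where the ruby actually is.
If it is in chest 1 (prior 1/3): chest 2 is available, opened with probability 1/5; weight (1/3)·(1/5) = 1/15.
If it is in chest 2 (prior 1/3): the guide opened chest 2, so this case is ruled out; weight (1/3)·0 = 0.
If it is in chest 3 (prior 1/3): only chest 2 is available, probability 1; weight (1/3)·1 = 1/3.
The weights sum to 2/5.
So P(the ruby in chest 3 | the guide opened chest 2) = (1/3) / (2/5) = 5/6.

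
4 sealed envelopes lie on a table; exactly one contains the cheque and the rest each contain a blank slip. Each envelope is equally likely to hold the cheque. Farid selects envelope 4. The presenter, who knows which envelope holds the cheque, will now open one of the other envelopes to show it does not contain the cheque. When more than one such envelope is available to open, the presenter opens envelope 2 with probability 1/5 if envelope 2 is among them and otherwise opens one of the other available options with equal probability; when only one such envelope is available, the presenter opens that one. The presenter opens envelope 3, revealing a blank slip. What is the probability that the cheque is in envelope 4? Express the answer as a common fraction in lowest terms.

Condition on the true location of the cheque.
If it is in envelope 1 (prior 1/4): envelope 2 is available but not opened, probability 4/5; weight (1/4)·(4/5) = 1/5.
If it is in envelope 2 (prior 1/4): envelope 2 holds the prize so is unavailable; the presenter chooses uniformly among the 2 others, probability 1/2; weight (1/4)·(1/2) = 1/8.
If it is in envelope 3 (prior 1/4): the presenter opened envelope 3, so this case is ruled out; weight (1/4)·0 = 0.
If it is in envelope 4 (prior 1/4): envelope 2 is available but not opened; envelope 3 gets probability (1 − 1/5)/2 = 2/5; weight (1/4)·(2/5) = 1/10.
The weights sum to 17/40.
So P(the cheque in envelope 4 | the presenter opened envelope 3) = (1/10) / (17/40) = 4/17.

4/17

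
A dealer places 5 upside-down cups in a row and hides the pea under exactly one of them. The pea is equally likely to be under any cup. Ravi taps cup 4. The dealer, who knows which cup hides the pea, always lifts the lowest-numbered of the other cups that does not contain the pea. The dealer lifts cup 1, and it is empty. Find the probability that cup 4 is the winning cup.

Condition on the true location of the pea.
If it is under cup 1 (prior 1/5): the dealer opened cup 1, so this case is ruled out; weight (1/5)·0 = 0.
If it is under any of cups 2, 3, 4, and 5 (prior 1/5 each): cup 1 is the lowest-numbered option available, probability 1; weight (1/5)·1 = 1/5 each.
The weights sum to 4/5.
So P(the pea under cup 4 | the dealer opened cup 1) = (1/5) / (4/5) = 1/4.

1/4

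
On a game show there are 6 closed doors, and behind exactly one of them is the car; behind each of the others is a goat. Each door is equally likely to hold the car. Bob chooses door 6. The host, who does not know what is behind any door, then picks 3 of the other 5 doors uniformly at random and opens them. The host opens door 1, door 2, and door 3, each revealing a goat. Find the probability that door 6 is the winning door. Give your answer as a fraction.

Because the host chose which doors to open without knowing where the car is, the choice is independent of the prize location. Learning that none of the 3 opened doors holds the car simply rules out those 3 locations and leaves the remaining 3 doors still equally likely by symmetry.
So P(the car behind door 6) = 1/3.

1/3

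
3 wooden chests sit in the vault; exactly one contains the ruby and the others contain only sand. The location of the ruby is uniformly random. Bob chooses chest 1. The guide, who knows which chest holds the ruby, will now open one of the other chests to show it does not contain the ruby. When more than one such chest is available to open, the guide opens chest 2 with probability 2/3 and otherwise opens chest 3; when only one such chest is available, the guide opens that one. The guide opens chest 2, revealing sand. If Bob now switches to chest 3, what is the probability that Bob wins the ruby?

Apply Bayes' rule, conditioning on where the ruby actually is.
If it is in chest 1 (prior 1/3): chest 2 is available, opened with probability 2/3; weight (1/3)·(2/3) = 2/9.
If it is in chest 2 (prior 1/3): the guide opened chest 2, so this case is ruled out; weight (1/3)·0 = 0.
If it is in chest 3 (prior 1/3): only chest 2 is available, probability 1; weight (1/3)·1 = 1/3.
The weights sum to 5/9.
So P(the ruby in chest 3 | the guide opened chest 2) = (1/3) / (5/9) = 3/5.

3/5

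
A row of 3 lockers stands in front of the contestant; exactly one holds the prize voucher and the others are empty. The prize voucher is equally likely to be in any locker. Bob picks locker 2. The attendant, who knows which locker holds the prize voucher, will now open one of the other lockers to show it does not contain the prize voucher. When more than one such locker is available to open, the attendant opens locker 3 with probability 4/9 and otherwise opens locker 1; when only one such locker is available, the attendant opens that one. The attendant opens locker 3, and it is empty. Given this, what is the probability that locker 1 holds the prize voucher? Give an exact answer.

9/13

Condition on the true location of the prize voucher.
If it is in locker 1 (prior 1/3): only locker 3 is available, probability 1; weight (1/3)·1 = 1/3.
If it is in locker 2 (prior 1/3): locker 3 is available, opened with probability 4/9; weight (1/3)·(4/9) = 4/27.
If it is in locker 3 (prior 1/3): the attendant opened locker 3, so this case is ruled out; weight (1/3)·0 = 0.
The weights sum to 13/27.
So P(the prize voucher in locker 1 | the attendant opened locker 3) = (1/3) / (13/27) = 9/13.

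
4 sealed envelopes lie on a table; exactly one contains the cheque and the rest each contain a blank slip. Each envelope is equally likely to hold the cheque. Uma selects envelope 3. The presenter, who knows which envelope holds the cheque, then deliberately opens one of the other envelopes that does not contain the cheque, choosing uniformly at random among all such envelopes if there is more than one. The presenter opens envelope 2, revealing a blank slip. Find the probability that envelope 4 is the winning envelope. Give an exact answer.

Apply Bayes' rule, conditioning on where the cheque actually is.
If it is in either of envelopes 1 and 4 (prior 1/4 each): the presenter has 2 equally likely choices, so probability 1/2; weight (1/4)·(1/2) = 1/8 each.
If it is in envelope 2 (prior 1/4): the presenter opened envelope 2, so this case is ruled out; weight (1/4)·0 = 0.
If it is in envelope 3 (prior 1/4): the presenter has 3 equally likely choices, so probability 1/3; weight (1/4)·(1/3) = 1/12.
The weights sum to 1/3.
So P(the cheque in envelope 4 | the presenter opened envelope 2) = (1/8) / (1/3) = 3/8.

3/8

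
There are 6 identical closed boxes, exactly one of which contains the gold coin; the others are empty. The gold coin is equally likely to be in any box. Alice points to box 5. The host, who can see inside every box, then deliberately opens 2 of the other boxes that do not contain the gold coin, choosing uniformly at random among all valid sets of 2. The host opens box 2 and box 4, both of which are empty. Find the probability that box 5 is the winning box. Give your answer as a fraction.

1/6

Condition on the true location of the gold coin.
If it is in any of boxes 1, 3, and 6 (prior 1/6 each): the host has 6 equally likely choices, so probability 1/6; weight (1/6)·(1/6) = 1/36 each.
If it is in either of boxes 2 and 4 (prior 1/6 each): that box was opened and seen not to hold the prize — ruled out; weight (1/6)·0 = 0 each.
If it is in box 5 (prior 1/6): the host has 10 equally likely choices, so probability 1/10; weight (1/6)·(1/10) = 1/60.
The weights sum to 1/10.
So P(the gold coin in box 5 | the host opened box 2 and box 4) = (1/60) / (1/10) = 1/6.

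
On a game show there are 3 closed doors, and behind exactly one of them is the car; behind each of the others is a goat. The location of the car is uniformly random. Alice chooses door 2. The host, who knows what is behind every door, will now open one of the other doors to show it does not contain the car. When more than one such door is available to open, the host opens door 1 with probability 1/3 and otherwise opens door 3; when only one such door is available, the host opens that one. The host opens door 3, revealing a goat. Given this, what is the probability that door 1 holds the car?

Apply Bayes' rule, conditioning on where the car actually is.
If it is behind door 1 (prior 1/3): only door 3 is available, probability 1; weight (1/3)·1 = 1/3.
If it is behind door 2 (prior 1/3): door 1 is available but not opened, probability 2/3; weight (1/3)·(2/3) = 2/9.
If it is behind door 3 (prior 1/3): the host opened door 3, so this case is ruled out; weight (1/3)·0 = 0.
The weights sum to 5/9.
So P(the car behind door 1 | the host opened door 3) = (1/3) / (5/9) = 3/5.

3/5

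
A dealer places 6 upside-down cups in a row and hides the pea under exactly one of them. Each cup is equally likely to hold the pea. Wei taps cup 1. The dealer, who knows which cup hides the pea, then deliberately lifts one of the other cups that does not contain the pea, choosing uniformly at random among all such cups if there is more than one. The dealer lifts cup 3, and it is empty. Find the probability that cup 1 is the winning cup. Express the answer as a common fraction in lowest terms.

1/6

Apply Bayes' rule, conditioning on where the pea actually is.
If it is under cup 1 (prior 1/6): the dealer has 5 equally likely choices, so probability 1/5; weight (1/6)·(1/5) = 1/30.
If it is under any of cups 2, 4, 5, and 6 (prior 1/6 each): the dealer has 4 equally likely choices, so probability 1/4; weight (1/6)·(1/4) = 1/24 each.
If it is under cup 3 (prior 1/6): the dealer opened cup 3, so this case is ruled out; weight (1/6)·0 = 0.
The weights sum to 1/5.
So P(the pea under cup 1 | the dealer opened cup 3) = (1/30) / (1/5) = 1/6.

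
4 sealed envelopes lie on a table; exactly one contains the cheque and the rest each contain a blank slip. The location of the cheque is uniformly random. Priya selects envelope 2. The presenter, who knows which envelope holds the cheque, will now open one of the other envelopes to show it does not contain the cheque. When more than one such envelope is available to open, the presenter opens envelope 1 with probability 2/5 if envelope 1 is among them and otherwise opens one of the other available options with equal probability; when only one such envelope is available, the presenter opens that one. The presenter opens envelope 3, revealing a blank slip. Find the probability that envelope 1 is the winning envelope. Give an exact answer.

Apply Bayes' rule, conditioning on where the cheque actually is.
If it is in envelope 1 (prior 1/4): envelope 1 holds the prize so is unavailable; the presenter chooses uniformly among the 2 others, probability 1/2; weight (1/4)·(1/2) = 1/8.
If it is in envelope 2 (prior 1/4): envelope 1 is available but not opened; envelope 3 gets probability (1 − 2/5)/2 = 3/10; weight (1/4)·(3/10) = 3/40.
If it is in envelope 3 (prior 1/4): the presenter opened envelope 3, so this case is ruled out; weight (1/4)·0 = 0.
If it is in envelope 4 (prior 1/4): envelope 1 is available but not opened, probability 3/5; weight (1/4)·(3/5) = 3/20.
The weights sum to 7/20.
So P(the cheque in envelope 1 | the presenter opened envelope 3) = (1/8) / (7/20) = 5/14.

5/14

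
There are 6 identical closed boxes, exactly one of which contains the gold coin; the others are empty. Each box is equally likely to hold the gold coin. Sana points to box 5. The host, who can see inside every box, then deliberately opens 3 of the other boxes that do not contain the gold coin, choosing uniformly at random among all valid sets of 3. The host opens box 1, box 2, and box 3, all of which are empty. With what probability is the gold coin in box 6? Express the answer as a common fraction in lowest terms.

5/12

Apply Bayes' rule, conditioning on where the gold coin actually is.
If it is in any of boxes 1, 2, and 3 (prior 1/6 each): that box was opened and seen not to hold the prize — ruled out; weight (1/6)·0 = 0 each.
If it is in either of boxes 4 and 6 (prior 1/6 each): the host has 4 equally likely choices, so probability 1/4; weight (1/6)·(1/4) = 1/24 each.
If it is in box 5 (prior 1/6): the host has 10 equally likely choices, so probability 1/10; weight (1/6)·(1/10) = 1/60.
The weights sum to 1/10.
So P(the gold coin in box 6 | the host opened box 1, box 2, and box 3) = (1/24) / (1/10) = 5/12.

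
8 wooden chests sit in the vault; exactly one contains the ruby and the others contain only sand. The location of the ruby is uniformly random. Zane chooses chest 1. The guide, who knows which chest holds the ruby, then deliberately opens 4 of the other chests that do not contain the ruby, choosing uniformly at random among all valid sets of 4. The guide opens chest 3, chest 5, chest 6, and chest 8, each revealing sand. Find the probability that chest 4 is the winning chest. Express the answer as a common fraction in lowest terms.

Condition on the true location of the ruby.
If it is in chest 1 (prior 1/8): the guide has 35 equally likely choices, so probability 1/35; weight (1/8)·(1/35) = 1/280.
If it is in any of chests 2, 4, and 7 (prior 1/8 each): the guide has 15 equally likely choices, so probability 1/15; weight (1/8)·(1/15) = 1/120 each.
If it is in any of chests 3, 5, 6, and 8 (prior 1/8 each): that chest was opened and seen not to hold the prize — ruled out; weight (1/8)·0 = 0 each.
The weights sum to 1/35.
So P(the ruby in chest 4 | the guide opened chest 3, chest 5, chest 6, and chest 8) = (1/120) / (1/35) = 7/24.

7/24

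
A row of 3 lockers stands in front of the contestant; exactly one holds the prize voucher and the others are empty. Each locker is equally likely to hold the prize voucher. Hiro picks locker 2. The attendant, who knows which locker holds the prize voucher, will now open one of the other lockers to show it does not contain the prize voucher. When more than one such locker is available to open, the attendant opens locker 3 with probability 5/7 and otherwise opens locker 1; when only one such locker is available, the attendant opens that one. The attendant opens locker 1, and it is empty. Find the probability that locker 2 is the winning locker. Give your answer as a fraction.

2/9

Apply Bayes' rule, conditioning on where the prize voucher actually is.
If it is in locker 1 (prior 1/3): the attendant opened locker 1, so this case is ruled out; weight (1/3)·0 = 0.
If it is in locker 2 (prior 1/3): locker 3 is available but not opened, probability 2/7; weight (1/3)·(2/7) = 2/21.
If it is in locker 3 (prior 1/3): only locker 1 is available, probability 1; weight (1/3)·1 = 1/3.
The weights sum to 3/7.
So P(the prize voucher in locker 2 | the attendant opened locker 1) = (2/21) / (3/7) = 2/9.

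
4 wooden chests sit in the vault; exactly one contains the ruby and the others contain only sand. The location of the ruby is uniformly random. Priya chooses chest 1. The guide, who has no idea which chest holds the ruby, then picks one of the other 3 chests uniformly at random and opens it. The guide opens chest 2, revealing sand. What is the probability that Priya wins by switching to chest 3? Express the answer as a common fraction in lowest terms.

Apply Bayes' rule, conditioning on where the ruby actually is.
If it is in any of chests 1, 3, and 4 (prior 1/4 each): the guide picks chest 2 with probability 1/3 regardless, and it is not the prize; weight (1/4)·(1/3) = 1/12 each.
If it is in chest 2 (prior 1/4): the guide opened chest 2, so this case is ruled out; weight (1/4)·0 = 0.
The weights sum to 1/4.
So P(the ruby in chest 3 | the guide opened chest 2) = (1/12) / (1/4) = 1/3.

1/3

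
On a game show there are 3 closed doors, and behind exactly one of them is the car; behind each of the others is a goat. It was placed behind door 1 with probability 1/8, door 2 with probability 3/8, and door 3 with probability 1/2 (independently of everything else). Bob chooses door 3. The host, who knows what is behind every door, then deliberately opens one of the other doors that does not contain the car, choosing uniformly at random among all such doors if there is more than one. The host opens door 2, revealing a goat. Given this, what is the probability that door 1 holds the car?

1/3

Apply Bayes' rule, conditioning on where the car actually is.
If it is behind door 1 (prior 1/8): the host has no choice, probability 1; weight (1/8)·1 = 1/8.
If it is behind door 2 (prior 3/8): the host opened door 2, so this case is ruled out; weight (3/8)·0 = 0.
If it is behind door 3 (prior 1/2): the host has 2 equally likely choices, so probability 1/2; weight (1/2)·(1/2) = 1/4.
The weights sum to 3/8.
So P(the car behind door 1 | the host opened door 2) = (1/8) / (3/8) = 1/3.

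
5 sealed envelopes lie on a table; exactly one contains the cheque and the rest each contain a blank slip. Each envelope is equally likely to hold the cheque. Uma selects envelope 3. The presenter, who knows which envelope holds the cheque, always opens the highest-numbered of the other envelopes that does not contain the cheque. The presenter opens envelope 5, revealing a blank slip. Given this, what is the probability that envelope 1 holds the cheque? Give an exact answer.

1/4

Consider each possible location of the cheque in turn.
If it is in any of envelopes 1, 2, 3, and 4 (prior 1/5 each): envelope 5 is the highest-numbered option available, probability 1; weight (1/5)·1 = 1/5 each.
If it is in envelope 5 (prior 1/5): the presenter opened envelope 5, so this case is ruled out; weight (1/5)·0 = 0.
The weights sum to 4/5.
So P(the cheque in envelope 1 | the presenter opened envelope 5) = (1/5) / (4/5) = 1/4.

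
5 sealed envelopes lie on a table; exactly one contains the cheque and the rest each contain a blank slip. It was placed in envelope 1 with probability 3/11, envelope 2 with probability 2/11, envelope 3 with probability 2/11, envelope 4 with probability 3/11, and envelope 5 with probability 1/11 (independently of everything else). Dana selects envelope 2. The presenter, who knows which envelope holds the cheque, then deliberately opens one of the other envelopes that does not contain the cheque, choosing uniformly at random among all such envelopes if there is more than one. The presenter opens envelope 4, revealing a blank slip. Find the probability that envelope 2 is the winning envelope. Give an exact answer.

1/5

Apply Bayes' rule, conditioning on where the cheque actually is.
If it is in envelope 1 (prior 3/11): the presenter has 3 equally likely choices, so probability 1/3; weight (3/11)·(1/3) = 1/11.
If it is in envelope 2 (prior 2/11): the presenter has 4 equally likely choices, so probability 1/4; weight (2/11)·(1/4) = 1/22.
If it is in envelope 3 (prior 2/11): the presenter has 3 equally likely choices, so probability 1/3; weight (2/11)·(1/3) = 2/33.
If it is in envelope 4 (prior 3/11): the presenter opened envelope 4, so this case is ruled out; weight (3/11)·0 = 0.
If it is in envelope 5 (prior 1/11): the presenter has 3 equally likely choices, so probability 1/3; weight (1/11)·(1/3) = 1/33.
The weights sum to 5/22.
So P(the cheque in envelope 2 | the presenter opened envelope 4) = (1/22) / (5/22) = 1/5.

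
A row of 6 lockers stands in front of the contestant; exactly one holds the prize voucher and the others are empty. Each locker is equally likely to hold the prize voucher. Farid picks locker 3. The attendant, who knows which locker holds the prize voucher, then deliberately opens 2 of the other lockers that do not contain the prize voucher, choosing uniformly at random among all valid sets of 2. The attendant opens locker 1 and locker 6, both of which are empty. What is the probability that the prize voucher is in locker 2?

Consider each possible location of the prize voucher in turn.
If it is in either of lockers 1 and 6 (prior 1/6 each): that locker was opened and seen not to hold the prize — ruled out; weight (1/6)·0 = 0 each.
If it is in any of lockers 2, 4, and 5 (prior 1/6 each): the attendant has 6 equally likely choices, so probability 1/6; weight (1/6)·(1/6) = 1/36 each.
If it is in locker 3 (prior 1/6): the attendant has 10 equally likely choices, so probability 1/10; weight (1/6)·(1/10) = 1/60.
The weights sum to 1/10.
So P(the prize voucher in locker 2 | the attendant opened locker 1 and locker 6) = (1/36) / (1/10) = 5/18.

5/18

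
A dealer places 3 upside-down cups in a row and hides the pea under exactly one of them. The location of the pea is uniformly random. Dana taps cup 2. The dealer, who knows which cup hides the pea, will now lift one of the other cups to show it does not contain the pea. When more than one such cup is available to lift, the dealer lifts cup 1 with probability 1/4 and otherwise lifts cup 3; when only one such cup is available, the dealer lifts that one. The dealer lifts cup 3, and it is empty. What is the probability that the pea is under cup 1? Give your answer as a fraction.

4/7

Consider each possible location of the pea in turn.
If it is under cup 1 (prior 1/3): only cup 3 is available, probability 1; weight (1/3)·1 = 1/3.
If it is under cup 2 (prior 1/3): cup 1 is available but not opened, probability 3/4; weight (1/3)·(3/4) = 1/4.
If it is under cup 3 (prior 1/3): the dealer opened cup 3, so this case is ruled out; weight (1/3)·0 = 0.
The weights sum to 7/12.
So P(the pea under cup 1 | the dealer opened cup 3) = (1/3) / (7/12) = 4/7.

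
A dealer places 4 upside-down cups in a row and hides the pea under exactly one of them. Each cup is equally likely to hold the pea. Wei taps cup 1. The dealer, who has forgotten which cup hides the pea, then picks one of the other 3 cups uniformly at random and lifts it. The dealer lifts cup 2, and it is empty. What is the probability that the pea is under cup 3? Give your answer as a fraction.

1/3

Because the dealer chose which cup to lift without knowing where the pea is, the choice is independent of the prize location. Learning that cup 2 does not hold the pea simply rules out that one location and leaves the remaining 3 cups still equally likely by symmetry.
So P(the pea under cup 3) = 1/3.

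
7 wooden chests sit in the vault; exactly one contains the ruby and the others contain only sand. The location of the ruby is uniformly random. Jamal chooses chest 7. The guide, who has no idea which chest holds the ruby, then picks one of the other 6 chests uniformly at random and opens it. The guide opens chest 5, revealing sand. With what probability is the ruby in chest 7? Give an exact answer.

1/6

Because the guide chose which chest to open without knowing where the ruby is, the choice is independent of the prize location. Learning that chest 5 does not hold the ruby simply rules out that one location and leaves the remaining 6 chests still equally likely by symmetry.
So P(the ruby in chest 7) = 1/6.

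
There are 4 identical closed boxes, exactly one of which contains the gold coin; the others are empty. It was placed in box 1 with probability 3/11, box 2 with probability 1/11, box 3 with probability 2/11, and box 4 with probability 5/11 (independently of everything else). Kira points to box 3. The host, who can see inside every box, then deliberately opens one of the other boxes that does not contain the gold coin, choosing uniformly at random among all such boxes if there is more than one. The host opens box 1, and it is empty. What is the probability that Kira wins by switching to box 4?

Condition on the true location of the gold coin.
If it is in box 1 (prior 3/11): the host opened box 1, so this case is ruled out; weight (3/11)·0 = 0.
If it is in box 2 (prior 1/11): the host has 2 equally likely choices, so probability 1/2; weight (1/11)·(1/2) = 1/22.
If it is in box 3 (prior 2/11): the host has 3 equally likely choices, so probability 1/3; weight (2/11)·(1/3) = 2/33.
If it is in box 4 (prior 5/11): the host has 2 equally likely choices, so probability 1/2; weight (5/11)·(1/2) = 5/22.
The weights sum to 1/3.
So P(the gold coin in box 4 | the host opened box 1) = (5/22) / (1/3) = 15/22.

15/22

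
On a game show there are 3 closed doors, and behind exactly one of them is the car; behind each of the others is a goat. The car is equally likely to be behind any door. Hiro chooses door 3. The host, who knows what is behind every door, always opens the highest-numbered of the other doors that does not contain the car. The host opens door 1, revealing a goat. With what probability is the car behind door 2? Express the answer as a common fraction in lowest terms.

Apply Bayes' rule, conditioning on where the car actually is.
If it is behind door 1 (prior 1/3): the host opened door 1, so this case is ruled out; weight (1/3)·0 = 0.
If it is behind door 2 (prior 1/3): door 1 is the highest-numbered option available, probability 1; weight (1/3)·1 = 1/3.
If it is behind door 3 (prior 1/3): the host would have opened door 2 instead, probability 0; weight (1/3)·0 = 0.
The weights sum to 1/3.
So P(the car behind door 2 | the host opened door 1) = (1/3) / (1/3) = 1.

1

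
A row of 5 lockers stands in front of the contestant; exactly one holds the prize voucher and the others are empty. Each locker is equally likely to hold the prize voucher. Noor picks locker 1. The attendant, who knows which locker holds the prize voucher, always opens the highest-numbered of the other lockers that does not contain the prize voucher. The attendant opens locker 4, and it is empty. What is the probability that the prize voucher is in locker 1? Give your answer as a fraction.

0

Condition on the true location of the prize voucher.
If it is in any of lockers 1, 2, and 3 (prior 1/5 each): the attendant would have opened locker 5 instead, probability 0; weight (1/5)·0 = 0 each.
If it is in locker 4 (prior 1/5): the attendant opened locker 4, so this case is ruled out; weight (1/5)·0 = 0.
If it is in locker 5 (prior 1/5): locker 4 is the highest-numbered option available, probability 1; weight (1/5)·1 = 1/5.
The weights sum to 1/5.
So P(the prize voucher in locker 1 | the attendant opened locker 4) = 0 / (1/5) = 0.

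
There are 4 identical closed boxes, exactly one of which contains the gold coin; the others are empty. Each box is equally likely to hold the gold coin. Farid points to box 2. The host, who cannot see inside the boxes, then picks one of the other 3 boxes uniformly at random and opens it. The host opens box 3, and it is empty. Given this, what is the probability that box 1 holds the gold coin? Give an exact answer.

1/3

Because the host chose which box to open without knowing where the gold coin is, the choice is independent of the prize location. Learning that box 3 does not hold the gold coin simply rules out that one location and leaves the remaining 3 boxes still equally likely by symmetry.
So P(the gold coin in box 1) = 1/3.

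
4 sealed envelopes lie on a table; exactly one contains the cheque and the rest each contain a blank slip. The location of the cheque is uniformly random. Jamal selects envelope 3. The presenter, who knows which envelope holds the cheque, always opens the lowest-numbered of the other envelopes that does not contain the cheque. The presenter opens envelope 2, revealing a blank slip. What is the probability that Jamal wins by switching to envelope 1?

1

Consider each possible location of the cheque in turn.
If it is in envelope 1 (prior 1/4): envelope 2 is the lowest-numbered option available, probability 1; weight (1/4)·1 = 1/4.
If it is in envelope 2 (prior 1/4): the presenter opened envelope 2, so this case is ruled out; weight (1/4)·0 = 0.
If it is in either of envelopes 3 and 4 (prior 1/4 each): the presenter would have opened envelope 1 instead, probability 0; weight (1/4)·0 = 0 each.
The weights sum to 1/4.
So P(the cheque in envelope 1 | the presenter opened envelope 2) = (1/4) / (1/4) = 1.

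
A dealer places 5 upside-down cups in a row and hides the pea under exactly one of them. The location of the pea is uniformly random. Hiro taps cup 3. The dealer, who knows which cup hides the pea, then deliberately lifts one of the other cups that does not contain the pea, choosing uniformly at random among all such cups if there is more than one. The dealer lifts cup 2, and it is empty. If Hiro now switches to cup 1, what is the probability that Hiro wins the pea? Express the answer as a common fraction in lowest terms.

4/15

Apply Bayes' rule, conditioning on where the pea actually is.
If it is under any of cups 1, 4, and 5 (prior 1/5 each): the dealer has 3 equally likely choices, so probability 1/3; weight (1/5)·(1/3) = 1/15 each.
If it is under cup 2 (prior 1/5): the dealer opened cup 2, so this case is ruled out; weight (1/5)·0 = 0.
If it is under cup 3 (prior 1/5): the dealer has 4 equally likely choices, so probability 1/4; weight (1/5)·(1/4) = 1/20.
The weights sum to 1/4.
So P(the pea under cup 1 | the dealer opened cup 2) = (1/15) / (1/4) = 4/15.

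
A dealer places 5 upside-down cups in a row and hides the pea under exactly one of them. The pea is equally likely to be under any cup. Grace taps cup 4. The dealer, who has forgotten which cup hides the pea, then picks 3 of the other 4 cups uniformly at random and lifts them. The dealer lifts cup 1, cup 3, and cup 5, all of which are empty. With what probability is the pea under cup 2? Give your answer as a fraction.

1/2

Because the dealer chose which cups to lift without knowing where the pea is, the choice is independent of the prize location. Learning that none of the 3 opened cups holds the pea simply rules out those 3 locations and leaves the remaining 2 cups still equally likely by symmetry.
So P(the pea under cup 2) = 1/2.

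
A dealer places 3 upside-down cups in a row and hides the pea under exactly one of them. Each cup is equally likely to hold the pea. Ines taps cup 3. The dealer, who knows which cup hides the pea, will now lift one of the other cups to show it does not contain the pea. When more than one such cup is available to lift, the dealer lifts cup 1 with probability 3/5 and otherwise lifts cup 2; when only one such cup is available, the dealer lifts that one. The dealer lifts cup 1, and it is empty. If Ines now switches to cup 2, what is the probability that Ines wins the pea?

Apply Bayes' rule, conditioning on where the pea actually is.
If it is under cup 1 (prior 1/3): the dealer opened cup 1, so this case is ruled out; weight (1/3)·0 = 0.
If it is under cup 2 (prior 1/3): only cup 1 is available, probability 1; weight (1/3)·1 = 1/3.
If it is under cup 3 (prior 1/3): cup 1 is available, opened with probability 3/5; weight (1/3)·(3/5) = 1/5.
The weights sum to 8/15.
So P(the pea under cup 2 | the dealer opened cup 1) = (1/3) / (8/15) = 5/8.

5/8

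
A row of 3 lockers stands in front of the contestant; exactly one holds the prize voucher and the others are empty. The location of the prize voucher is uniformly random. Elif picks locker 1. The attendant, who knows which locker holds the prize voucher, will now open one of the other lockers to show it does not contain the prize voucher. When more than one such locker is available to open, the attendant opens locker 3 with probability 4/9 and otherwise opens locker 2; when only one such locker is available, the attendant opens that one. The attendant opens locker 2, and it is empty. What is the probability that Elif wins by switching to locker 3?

9/14

Apply Bayes' rule, conditioning on where the prize voucher actually is.
If it is in locker 1 (prior 1/3): locker 3 is available but not opened, probability 5/9; weight (1/3)·(5/9) = 5/27.
If it is in locker 2 (prior 1/3): the attendant opened locker 2, so this case is ruled out; weight (1/3)·0 = 0.
If it is in locker 3 (prior 1/3): only locker 2 is available, probability 1; weight (1/3)·1 = 1/3.
The weights sum to 14/27.
So P(the prize voucher in locker 3 | the attendant opened locker 2) = (1/3) / (14/27) = 9/14.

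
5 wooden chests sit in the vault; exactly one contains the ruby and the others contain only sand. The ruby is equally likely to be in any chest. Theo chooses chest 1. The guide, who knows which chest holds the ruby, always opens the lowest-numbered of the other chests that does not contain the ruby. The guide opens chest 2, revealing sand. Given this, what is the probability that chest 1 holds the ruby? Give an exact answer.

Consider each possible location of the ruby in turn.
If it is in any of chests 1, 3, 4, and 5 (prior 1/5 each): chest 2 is the lowest-numbered option available, probability 1; weight (1/5)·1 = 1/5 each.
If it is in chest 2 (prior 1/5): the guide opened chest 2, so this case is ruled out; weight (1/5)·0 = 0.
The weights sum to 4/5.
So P(the ruby in chest 1 | the guide opened chest 2) = (1/5) / (4/5) = 1/4.

1/4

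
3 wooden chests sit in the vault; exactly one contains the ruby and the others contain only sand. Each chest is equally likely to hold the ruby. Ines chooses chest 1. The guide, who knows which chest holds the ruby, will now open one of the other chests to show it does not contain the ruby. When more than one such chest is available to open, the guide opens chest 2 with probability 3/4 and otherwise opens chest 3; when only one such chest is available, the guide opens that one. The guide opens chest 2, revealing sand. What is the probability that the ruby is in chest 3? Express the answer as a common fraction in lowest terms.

4/7

Condition on the true location of the ruby.
If it is in chest 1 (prior 1/3): chest 2 is available, opened with probability 3/4; weight (1/3)·(3/4) = 1/4.
If it is in chest 2 (prior 1/3): the guide opened chest 2, so this case is ruled out; weight (1/3)·0 = 0.
If it is in chest 3 (prior 1/3): only chest 2 is available, probability 1; weight (1/3)·1 = 1/3.
The weights sum to 7/12.
So P(the ruby in chest 3 | the guide opened chest 2) = (1/3) / (7/12) = 4/7.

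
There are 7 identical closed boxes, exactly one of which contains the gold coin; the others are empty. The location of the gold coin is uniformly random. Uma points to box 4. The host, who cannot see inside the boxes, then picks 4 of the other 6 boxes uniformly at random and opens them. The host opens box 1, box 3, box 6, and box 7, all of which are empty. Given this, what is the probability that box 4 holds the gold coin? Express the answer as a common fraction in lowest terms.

Apply Bayes' rule, conditioning on where the gold coin actually is.
If it is in any of boxes 1, 3, 6, and 7 (prior 1/7 each): that box was opened and seen not to hold the prize — ruled out; weight (1/7)·0 = 0 each.
If it is in any of boxes 2, 4, and 5 (prior 1/7 each): the host picks exactly this set with probability 1/15 regardless, and none is the prize; weight (1/7)·(1/15) = 1/105 each.
The weights sum to 1/35.
So P(the gold coin in box 4 | the host opened box 1, box 3, box 6, and box 7) = (1/105) / (1/35) = 1/3.

1/3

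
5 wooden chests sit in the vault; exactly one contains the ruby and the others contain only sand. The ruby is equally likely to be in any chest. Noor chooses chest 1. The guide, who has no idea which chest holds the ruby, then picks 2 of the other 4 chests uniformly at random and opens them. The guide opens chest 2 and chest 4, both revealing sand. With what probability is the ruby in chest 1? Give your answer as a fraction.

1/3

Because the guide chose which chests to open without knowing where the ruby is, the choice is independent of the prize location. Learning that none of the 2 opened chests holds the ruby simply rules out those 2 locations and leaves the remaining 3 chests still equally likely by symmetry.
So P(the ruby in chest 1) = 1/3.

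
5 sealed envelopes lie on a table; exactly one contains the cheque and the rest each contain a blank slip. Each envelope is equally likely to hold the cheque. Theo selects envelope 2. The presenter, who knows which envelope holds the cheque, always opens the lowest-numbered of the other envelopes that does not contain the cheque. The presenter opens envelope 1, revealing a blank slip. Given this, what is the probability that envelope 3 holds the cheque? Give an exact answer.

Condition on the true location of the cheque.
If it is in envelope 1 (prior 1/5): the presenter opened envelope 1, so this case is ruled out; weight (1/5)·0 = 0.
If it is in any of envelopes 2, 3, 4, and 5 (prior 1/5 each): envelope 1 is the lowest-numbered option available, probability 1; weight (1/5)·1 = 1/5 each.
The weights sum to 4/5.
So P(the cheque in envelope 3 | the presenter opened envelope 1) = (1/5) / (4/5) = 1/4.

1/4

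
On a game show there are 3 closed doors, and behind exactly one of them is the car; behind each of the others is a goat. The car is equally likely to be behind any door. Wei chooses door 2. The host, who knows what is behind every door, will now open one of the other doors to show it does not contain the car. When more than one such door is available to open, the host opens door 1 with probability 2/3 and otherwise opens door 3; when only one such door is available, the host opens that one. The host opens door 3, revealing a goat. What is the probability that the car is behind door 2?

1/4

Condition on the true location of the car.
If it is behind door 1 (prior 1/3): only door 3 is available, probability 1; weight (1/3)·1 = 1/3.
If it is behind door 2 (prior 1/3): door 1 is available but not opened, probability 1/3; weight (1/3)·(1/3) = 1/9.
If it is behind door 3 (prior 1/3): the host opened door 3, so this case is ruled out; weight (1/3)·0 = 0.
The weights sum to 4/9.
So P(the car behind door 2 | the host opened door 3) = (1/9) / (4/9) = 1/4.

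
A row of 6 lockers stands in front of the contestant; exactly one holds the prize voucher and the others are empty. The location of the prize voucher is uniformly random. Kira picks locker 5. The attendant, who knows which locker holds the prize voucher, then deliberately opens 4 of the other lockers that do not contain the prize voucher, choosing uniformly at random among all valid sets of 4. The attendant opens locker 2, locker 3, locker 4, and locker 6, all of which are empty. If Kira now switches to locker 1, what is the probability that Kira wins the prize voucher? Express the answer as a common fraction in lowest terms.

5/6

Condition on the true location of the prize voucher.
If it is in locker 1 (prior 1/6): the attendant has no choice, probability 1; weight (1/6)·1 = 1/6.
If it is in any of lockers 2, 3, 4, and 6 (prior 1/6 each): that locker was opened and seen not to hold the prize — ruled out; weight (1/6)·0 = 0 each.
If it is in locker 5 (prior 1/6): the attendant has 5 equally likely choices, so probability 1/5; weight (1/6)·(1/5) = 1/30.
The weights sum to 1/5.
So P(the prize voucher in locker 1 | the attendant opened locker 2, locker 3, locker 4, and locker 6) = (1/6) / (1/5) = 5/6.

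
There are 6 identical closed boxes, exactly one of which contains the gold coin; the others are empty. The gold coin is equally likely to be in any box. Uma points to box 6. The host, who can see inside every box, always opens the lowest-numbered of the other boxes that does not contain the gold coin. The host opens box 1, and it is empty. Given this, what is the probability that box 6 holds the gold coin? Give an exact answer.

1/5

Apply Bayes' rule, conditioning on where the gold coin actually is.
If it is in box 1 (prior 1/6): the host opened box 1, so this case is ruled out; weight (1/6)·0 = 0.
If it is in any of boxes 2, 3, 4, 5, and 6 (prior 1/6 each): box 1 is the lowest-numbered option available, probability 1; weight (1/6)·1 = 1/6 each.
The weights sum to 5/6.
So P(the gold coin in box 6 | the host opened box 1) = (1/6) / (5/6) = 1/5.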